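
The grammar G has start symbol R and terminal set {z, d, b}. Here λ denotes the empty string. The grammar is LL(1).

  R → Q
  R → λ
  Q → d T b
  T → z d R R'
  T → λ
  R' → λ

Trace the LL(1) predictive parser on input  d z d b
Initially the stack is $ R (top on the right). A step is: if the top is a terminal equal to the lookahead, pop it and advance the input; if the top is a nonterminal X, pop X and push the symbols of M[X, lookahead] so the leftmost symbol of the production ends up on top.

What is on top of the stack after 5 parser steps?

d

     Stack         Input      Action
  1  $ R           d z d b $  expand R → Q
  2  $ Q           d z d b $  expand Q → d T b
  3  $ b T d       d z d b $  match d
  4  $ b T         z d b $    expand T → z d R R'
  5  $ b R' R d z  z d b $    match z
Stack after step 5: $ b R' R d (top = d).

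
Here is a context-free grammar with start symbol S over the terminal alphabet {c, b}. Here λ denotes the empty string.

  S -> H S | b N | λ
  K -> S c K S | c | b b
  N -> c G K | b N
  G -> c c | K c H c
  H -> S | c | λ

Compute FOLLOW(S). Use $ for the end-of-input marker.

FIRST(N): from N->c G K we get {c}; from N->b N we get {b}. So FIRST(N) = {b, c}.
FIRST(S): from S->H S we get {λ, b, c}; from S->b N we get {b}; from S->λ we get {λ}. So FIRST(S) = {λ, b, c}.
FIRST(K): from K->S c K S we get {b, c}; from K->c we get {c}; from K->b b we get {b}. So FIRST(K) = {b, c}.
FIRST(H): from H->S we get {λ, b, c}; from H->c we get {c}; from H->λ we get {λ}. So FIRST(H) = {λ, b, c}.
FIRST(G): from G->c c we get {c}; from G->K c H c we get {b, c}. So FIRST(G) = {b, c}.
FOLLOW(S) includes $ since S is the start symbol.
FOLLOW(G): in N->c G K, G is followed by K with FIRST {b, c}. Thus FOLLOW(G) = {b, c}.
FOLLOW(S): in S->H S, the suffix after S is empty (adds nothing new); in K->S c K S (occurrence 1), S is followed by c K S with FIRST {c}; in K->S c K S (occurrence 2), the suffix after S is empty, so FOLLOW(S) ⊇ FOLLOW(K) = {$, b, c}; in H->S, the suffix after S is empty, so FOLLOW(S) ⊇ FOLLOW(H) = {$, b, c}. Thus FOLLOW(S) = {$, b, c}.
FOLLOW(N): in S->b N, the suffix after N is empty, so FOLLOW(N) ⊇ FOLLOW(S) = {$, b, c}; in N->b N, the suffix after N is empty (adds nothing new). Thus FOLLOW(N) = {$, b, c}.
FOLLOW(K): in K->S c K S, K is followed by S with FIRST {λ, b, c}; in K->S c K S, the suffix after K is nullable (adds nothing new); in N->c G K, the suffix after K is empty, so FOLLOW(K) ⊇ FOLLOW(N) = {$, b, c}; in G->K c H c, K is followed by c H c with FIRST {c}. Thus FOLLOW(K) = {$, b, c}.
FOLLOW(H): in S->H S, H is followed by S with FIRST {λ, b, c}; in S->H S, the suffix after H is nullable, so FOLLOW(H) ⊇ FOLLOW(S) = {$, b, c}; in G->K c H c, H is followed by c with FIRST {c}. Thus FOLLOW(H) = {$, b, c}.

{$, b, c}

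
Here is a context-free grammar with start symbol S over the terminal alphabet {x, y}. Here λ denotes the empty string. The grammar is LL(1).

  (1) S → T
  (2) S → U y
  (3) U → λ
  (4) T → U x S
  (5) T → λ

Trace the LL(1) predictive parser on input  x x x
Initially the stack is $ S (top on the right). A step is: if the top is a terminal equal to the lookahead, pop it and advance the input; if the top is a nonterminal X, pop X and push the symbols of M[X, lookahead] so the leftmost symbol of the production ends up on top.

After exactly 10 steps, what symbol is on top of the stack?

      Stack    Input    Action
   1  $ S      x x x $  expand S → T
   2  $ T      x x x $  expand T → U x S
   3  $ S x U  x x x $  expand U → λ
   4  $ S x    x x x $  match x
   5  $ S      x x $    expand S → T
   6  $ T      x x $    expand T → U x S
   7  $ S x U  x x $    expand U → λ
   8  $ S x    x x $    match x
   9  $ S      x $      expand S → T
  10  $ T      x $      expand T → U x S
Stack after step 10: $ S x U (top = U).

U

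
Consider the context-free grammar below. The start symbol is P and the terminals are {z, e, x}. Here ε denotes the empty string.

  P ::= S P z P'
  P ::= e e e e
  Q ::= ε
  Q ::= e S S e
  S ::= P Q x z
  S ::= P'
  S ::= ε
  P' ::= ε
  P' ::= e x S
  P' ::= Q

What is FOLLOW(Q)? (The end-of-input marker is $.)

{$, e, x, z}

FIRST(Q): from Q::=ε we get {ε}; from Q::=e S S e we get {e}. So FIRST(Q) = {ε, e}.
FIRST(P'): from P'::=ε we get {ε}; from P'::=e x S we get {e}; from P'::=Q we get {ε, e}. So FIRST(P') = {ε, e}.
FIRST(P): from P::=S P z P' we get {e}; from P::=e e e e we get {e}. So FIRST(P) = {e}.
FIRST(S): from S::=P Q x z we get {e}; from S::=P' we get {ε, e}; from S::=ε we get {ε}. So FIRST(S) = {ε, e}.
FOLLOW(P) includes $ since P is the start symbol.
FOLLOW(P): in P::=S P z P', P is followed by z P' with FIRST {z}; in S::=P Q x z, P is followed by Q x z with FIRST {e, x}. Thus FOLLOW(P) = {$, e, x, z}.
FOLLOW(Q): in S::=P Q x z, Q is followed by x z with FIRST {x}; in P'::=Q, the suffix after Q is empty, so FOLLOW(Q) ⊇ FOLLOW(P') = {$, e, x, z}. Thus FOLLOW(Q) = {$, e, x, z}.
FOLLOW(S): in P::=S P z P', S is followed by P z P' with FIRST {e}; in Q::=e S S e (occurrence 1), S is followed by S e with FIRST {e}; in Q::=e S S e (occurrence 2), S is followed by e with FIRST {e}; in P'::=e x S, the suffix after S is empty, so FOLLOW(S) ⊇ FOLLOW(P') = {$, e, x, z}. Thus FOLLOW(S) = {$, e, x, z}.
FOLLOW(P'): in P::=S P z P', the suffix after P' is empty, so FOLLOW(P') ⊇ FOLLOW(P) = {$, e, x, z}; in S::=P', the suffix after P' is empty, so FOLLOW(P') ⊇ FOLLOW(S) = {$, e, x, z}. Thus FOLLOW(P') = {$, e, x, z}.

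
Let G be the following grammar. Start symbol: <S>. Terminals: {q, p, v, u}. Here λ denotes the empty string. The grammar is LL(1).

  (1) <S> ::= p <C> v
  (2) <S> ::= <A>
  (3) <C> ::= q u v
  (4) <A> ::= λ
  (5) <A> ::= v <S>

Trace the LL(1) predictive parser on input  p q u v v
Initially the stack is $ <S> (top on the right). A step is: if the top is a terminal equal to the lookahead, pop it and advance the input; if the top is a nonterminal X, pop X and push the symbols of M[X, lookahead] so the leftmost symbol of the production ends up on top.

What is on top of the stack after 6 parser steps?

     Stack      Input        Action
  1  $ <S>      p q u v v $  expand <S> ::= p <C> v
  2  $ v <C> p  p q u v v $  match p
  3  $ v <C>    q u v v $    expand <C> ::= q u v
  4  $ v v u q  q u v v $    match q
  5  $ v v u    u v v $      match u
  6  $ v v      v v $        match v
Stack after step 6: $ v (top = v).

v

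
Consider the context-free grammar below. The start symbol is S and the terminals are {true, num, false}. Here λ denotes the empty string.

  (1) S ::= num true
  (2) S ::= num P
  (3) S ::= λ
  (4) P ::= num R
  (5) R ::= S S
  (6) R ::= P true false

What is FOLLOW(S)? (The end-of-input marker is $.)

FIRST(S) = {λ, num}
FIRST(P) = {num}
FIRST(R) = {λ, num}  (via S S, P true false)
FOLLOW(S) includes $ since S is the start symbol.
FOLLOW(S): in R::=S S (occurrence 1), S is followed by S with FIRST {λ, num}; in R::=S S (occurrence 1), the suffix after S is nullable, so FOLLOW(S) ⊇ FOLLOW(R) = {$, num, true}; in R::=S S (occurrence 2), the suffix after S is empty, so FOLLOW(S) ⊇ FOLLOW(R) = {$, num, true}. Thus FOLLOW(S) = {$, num, true}.
FOLLOW(P): in S::=num P, the suffix after P is empty, so FOLLOW(P) ⊇ FOLLOW(S) = {$, num, true}; in R::=P true false, P is followed by true false with FIRST {true}. Thus FOLLOW(P) = {$, num, true}.
FOLLOW(R): in P::=num R, the suffix after R is empty, so FOLLOW(R) ⊇ FOLLOW(P) = {$, num, true}. Thus FOLLOW(R) = {$, num, true}.

{$, num, true}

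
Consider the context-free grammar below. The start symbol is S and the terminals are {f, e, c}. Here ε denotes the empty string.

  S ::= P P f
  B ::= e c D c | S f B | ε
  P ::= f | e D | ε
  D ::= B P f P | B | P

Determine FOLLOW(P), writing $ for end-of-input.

FIRST(P): from P::=f we get {f}; from P::=e D we get {e}; from P::=ε we get {ε}. So FIRST(P) = {ε, e, f}.
FIRST(S): from S::=P P f we get {e, f}. So FIRST(S) = {e, f}.
FIRST(B): from B::=e c D c we get {e}; from B::=S f B we get {e, f}; from B::=ε we get {ε}. So FIRST(B) = {ε, e, f}.
FIRST(D): from D::=B P f P we get {e, f}; from D::=B we get {ε, e, f}; from D::=P we get {ε, e, f}. So FIRST(D) = {ε, e, f}.
FOLLOW(S) includes $ since S is the start symbol.
FOLLOW(S): in B::=S f B, S is followed by f B with FIRST {f}. Thus FOLLOW(S) = {$, f}.
FOLLOW(B): in B::=S f B, the suffix after B is empty (adds nothing new); in D::=B P f P, B is followed by P f P with FIRST {e, f}; in D::=B, the suffix after B is empty, so FOLLOW(B) ⊇ FOLLOW(D) = {c, e, f}. Thus FOLLOW(B) = {c, e, f}.
FOLLOW(P): in S::=P P f (occurrence 1), P is followed by P f with FIRST {e, f}; in S::=P P f (occurrence 2), P is followed by f with FIRST {f}; in D::=B P f P (occurrence 1), P is followed by f P with FIRST {f}; in D::=B P f P (occurrence 2), the suffix after P is empty, so FOLLOW(P) ⊇ FOLLOW(D) = {c, e, f}; in D::=P, the suffix after P is empty, so FOLLOW(P) ⊇ FOLLOW(D) = {c, e, f}. Thus FOLLOW(P) = {c, e, f}.
FOLLOW(D): in B::=e c D c, D is followed by c with FIRST {c}; in P::=e D, the suffix after D is empty, so FOLLOW(D) ⊇ FOLLOW(P) = {c, e, f}. Thus FOLLOW(D) = {c, e, f}.

{c, e, f}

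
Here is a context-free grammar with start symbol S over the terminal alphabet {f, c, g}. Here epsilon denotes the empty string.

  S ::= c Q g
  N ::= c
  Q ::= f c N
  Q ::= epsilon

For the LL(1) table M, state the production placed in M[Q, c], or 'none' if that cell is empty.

none

FIRST(S): from S::=c Q g we get {c}. So FIRST(S) = {c}.
FIRST(N): from N::=c we get {c}. So FIRST(N) = {c}.
FIRST(Q): from Q::=f c N we get {f}; from Q::=epsilon we get {epsilon}. So FIRST(Q) = {epsilon, f}.
FOLLOW(S) includes $ since S is the start symbol.
FOLLOW(Q): in S::=c Q g, Q is followed by g with FIRST {g}. Thus FOLLOW(Q) = {g}.
For Q ::= f c N: FIRST(f c N) = {f}, so it goes in M[Q, t] for t ∈ {f}.
For Q ::= epsilon: FIRST(epsilon) = {epsilon}, so it goes in M[Q, t] for t ∈ {}; since epsilon ∈ FIRST, also for every t ∈ FOLLOW(Q) = {g}.
None of these place a production in M[Q, c].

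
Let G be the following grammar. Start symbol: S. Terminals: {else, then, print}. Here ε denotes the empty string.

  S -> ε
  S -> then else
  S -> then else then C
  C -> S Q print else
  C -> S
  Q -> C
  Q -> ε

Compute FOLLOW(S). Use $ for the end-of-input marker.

FIRST(S) = {ε, then}
FIRST(C) = {ε, print, then}  (via S Q print else, S)
FIRST(Q) = {ε, print, then}  (via C)
FOLLOW(S) includes $ since S is the start symbol.
FOLLOW(Q): in C->S Q print else, Q is followed by print else with FIRST {print}. Thus FOLLOW(Q) = {print}.
FOLLOW(S): in C->S Q print else, S is followed by Q print else with FIRST {print, then}; in C->S, the suffix after S is empty, so FOLLOW(S) ⊇ FOLLOW(C) = {$, print, then}. Thus FOLLOW(S) = {$, print, then}.
FOLLOW(C): in S->then else then C, the suffix after C is empty, so FOLLOW(C) ⊇ FOLLOW(S) = {$, print, then}; in Q->C, the suffix after C is empty, so FOLLOW(C) ⊇ FOLLOW(Q) = {print}. Thus FOLLOW(C) = {$, print, then}.

{$, print, then}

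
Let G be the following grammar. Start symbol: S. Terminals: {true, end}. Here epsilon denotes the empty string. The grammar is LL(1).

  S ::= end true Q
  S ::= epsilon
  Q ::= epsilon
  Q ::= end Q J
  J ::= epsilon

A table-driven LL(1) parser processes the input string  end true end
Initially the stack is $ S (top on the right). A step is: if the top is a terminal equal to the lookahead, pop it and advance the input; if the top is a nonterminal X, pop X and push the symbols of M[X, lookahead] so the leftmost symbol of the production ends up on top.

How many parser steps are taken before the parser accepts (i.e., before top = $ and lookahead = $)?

     Stack         Input           Action
  1  $ S           end true end $  expand S ::= end true Q
  2  $ Q true end  end true end $  match end
  3  $ Q true      true end $      match true
  4  $ Q           end $           expand Q ::= end Q J
  5  $ J Q end     end $           match end
  6  $ J Q         $               expand Q ::= epsilon
  7  $ J           $               expand J ::= epsilon
Accept reached after 7 steps.

7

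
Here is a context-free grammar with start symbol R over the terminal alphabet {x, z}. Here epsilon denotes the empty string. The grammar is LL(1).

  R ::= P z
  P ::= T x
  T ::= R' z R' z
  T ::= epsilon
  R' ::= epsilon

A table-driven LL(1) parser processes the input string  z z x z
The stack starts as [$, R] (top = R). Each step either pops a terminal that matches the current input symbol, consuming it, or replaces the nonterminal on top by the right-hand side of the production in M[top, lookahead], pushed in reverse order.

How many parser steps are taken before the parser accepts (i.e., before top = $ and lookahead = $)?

9

     Stack            Input      Action
  1  $ R              z z x z $  expand R ::= P z
  2  $ z P            z z x z $  expand P ::= T x
  3  $ z x T          z z x z $  expand T ::= R' z R' z
  4  $ z x z R' z R'  z z x z $  expand R' ::= epsilon
  5  $ z x z R' z     z z x z $  match z
  6  $ z x z R'       z x z $    expand R' ::= epsilon
  7  $ z x z          z x z $    match z
  8  $ z x            x z $      match x
  9  $ z              z $        match z
Accept reached after 9 steps.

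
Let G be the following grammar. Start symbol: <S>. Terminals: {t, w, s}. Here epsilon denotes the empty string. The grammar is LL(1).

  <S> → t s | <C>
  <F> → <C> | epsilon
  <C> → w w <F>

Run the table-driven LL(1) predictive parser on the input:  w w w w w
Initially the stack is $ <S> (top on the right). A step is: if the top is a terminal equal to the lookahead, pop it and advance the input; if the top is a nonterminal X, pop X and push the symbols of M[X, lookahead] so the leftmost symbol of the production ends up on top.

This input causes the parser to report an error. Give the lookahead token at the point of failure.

      Stack      Input        Action
   1  $ <S>      w w w w w $  expand <S> → <C>
   2  $ <C>      w w w w w $  expand <C> → w w <F>
   3  $ <F> w w  w w w w w $  match w
   4  $ <F> w    w w w w $    match w
   5  $ <F>      w w w $      expand <F> → <C>
   6  $ <C>      w w w $      expand <C> → w w <F>
   7  $ <F> w w  w w w $      match w
   8  $ <F> w    w w $        match w
   9  $ <F>      w $          expand <F> → <C>
  10  $ <C>      w $          expand <C> → w w <F>
  11  $ <F> w w  w $          match w
  12  $ <F> w    $            error: top is terminal w but lookahead is $

$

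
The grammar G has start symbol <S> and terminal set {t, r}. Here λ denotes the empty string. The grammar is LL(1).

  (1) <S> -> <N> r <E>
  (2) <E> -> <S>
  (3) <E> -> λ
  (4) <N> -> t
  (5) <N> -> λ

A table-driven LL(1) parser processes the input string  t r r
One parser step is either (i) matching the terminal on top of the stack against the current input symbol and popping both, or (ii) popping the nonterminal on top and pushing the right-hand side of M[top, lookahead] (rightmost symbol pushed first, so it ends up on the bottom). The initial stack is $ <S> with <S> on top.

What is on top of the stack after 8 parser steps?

<E>

step 1: stack=$ <S>  input=t r r $  — expand <S> -> <N> r <E>
step 2: stack=$ <E> r <N>  input=t r r $  — expand <N> -> t
step 3: stack=$ <E> r t  input=t r r $  — match t
step 4: stack=$ <E> r  input=r r $  — match r
step 5: stack=$ <E>  input=r $  — expand <E> -> <S>
step 6: stack=$ <S>  input=r $  — expand <S> -> <N> r <E>
step 7: stack=$ <E> r <N>  input=r $  — expand <N> -> λ
step 8: stack=$ <E> r  input=r $  — match r
Stack after step 8: $ <E> (top = <E>).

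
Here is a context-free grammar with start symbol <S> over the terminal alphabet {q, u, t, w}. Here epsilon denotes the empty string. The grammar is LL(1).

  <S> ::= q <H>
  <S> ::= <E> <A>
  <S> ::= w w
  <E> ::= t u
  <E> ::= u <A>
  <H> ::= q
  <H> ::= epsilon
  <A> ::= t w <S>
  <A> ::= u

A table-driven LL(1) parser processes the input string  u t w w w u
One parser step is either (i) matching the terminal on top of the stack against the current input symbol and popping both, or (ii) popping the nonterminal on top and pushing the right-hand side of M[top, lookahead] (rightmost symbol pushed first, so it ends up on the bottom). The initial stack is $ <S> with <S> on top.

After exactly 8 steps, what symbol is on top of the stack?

     Stack          Input          Action
  1  $ <S>          u t w w w u $  expand <S> ::= <E> <A>
  2  $ <A> <E>      u t w w w u $  expand <E> ::= u <A>
  3  $ <A> <A> u    u t w w w u $  match u
  4  $ <A> <A>      t w w w u $    expand <A> ::= t w <S>
  5  $ <A> <S> w t  t w w w u $    match t
  6  $ <A> <S> w    w w w u $      match w
  7  $ <A> <S>      w w u $        expand <S> ::= w w
  8  $ <A> w w      w w u $        match w
Stack after step 8: $ <A> w (top = w).

w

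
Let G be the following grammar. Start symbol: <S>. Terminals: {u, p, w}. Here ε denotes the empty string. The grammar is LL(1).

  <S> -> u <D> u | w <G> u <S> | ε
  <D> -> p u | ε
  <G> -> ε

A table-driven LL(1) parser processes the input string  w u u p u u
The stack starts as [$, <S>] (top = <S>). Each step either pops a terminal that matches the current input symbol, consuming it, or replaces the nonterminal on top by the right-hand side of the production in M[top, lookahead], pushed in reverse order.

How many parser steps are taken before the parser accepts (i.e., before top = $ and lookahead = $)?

      Stack          Input          Action
   1  $ <S>          w u u p u u $  expand <S> -> w <G> u <S>
   2  $ <S> u <G> w  w u u p u u $  match w
   3  $ <S> u <G>    u u p u u $    expand <G> -> ε
   4  $ <S> u        u u p u u $    match u
   5  $ <S>          u p u u $      expand <S> -> u <D> u
   6  $ u <D> u      u p u u $      match u
   7  $ u <D>        p u u $        expand <D> -> p u
   8  $ u u p        p u u $        match p
   9  $ u u          u u $          match u
  10  $ u            u $            match u
Accept reached after 10 steps.

10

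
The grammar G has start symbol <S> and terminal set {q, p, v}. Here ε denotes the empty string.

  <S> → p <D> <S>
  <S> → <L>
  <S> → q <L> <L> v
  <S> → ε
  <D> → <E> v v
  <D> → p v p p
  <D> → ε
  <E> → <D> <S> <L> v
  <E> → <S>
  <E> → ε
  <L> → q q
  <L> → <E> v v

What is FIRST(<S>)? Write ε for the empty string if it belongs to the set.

{ε, p, q, v}

FIRST(<S>) = {ε, p, q, v}  (via <L>)
FIRST(<D>) = {ε, p, q, v}  (via <E> v v)
FIRST(<E>) = {ε, p, q, v}  (via <D> <S> <L> v, <S>)
FIRST(<L>) = {p, q, v}  (via <E> v v)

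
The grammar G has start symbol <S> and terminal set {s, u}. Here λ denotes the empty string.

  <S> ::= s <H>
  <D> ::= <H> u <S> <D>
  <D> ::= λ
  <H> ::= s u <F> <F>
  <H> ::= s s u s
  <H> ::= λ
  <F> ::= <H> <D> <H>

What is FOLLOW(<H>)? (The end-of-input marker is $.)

{$, s, u}

FIRST(<S>) = {s}
FIRST(<H>) = {λ, s}
FIRST(<D>) = {λ, s, u}  (via <H> u <S> <D>)
FIRST(<F>) = {λ, s, u}  (via <H> <D> <H>)
FOLLOW(<S>) includes $ since <S> is the start symbol.
FOLLOW(<S>): in <D>::=<H> u <S> <D>, <S> is followed by <D> with FIRST {λ, s, u}; in <D>::=<H> u <S> <D>, the suffix after <S> is nullable, so FOLLOW(<S>) ⊇ FOLLOW(<D>) = {$, s, u}. Thus FOLLOW(<S>) = {$, s, u}.
FOLLOW(<D>): in <D>::=<H> u <S> <D>, the suffix after <D> is empty (adds nothing new); in <F>::=<H> <D> <H>, <D> is followed by <H> with FIRST {λ, s}; in <F>::=<H> <D> <H>, the suffix after <D> is nullable, so FOLLOW(<D>) ⊇ FOLLOW(<F>) = {$, s, u}. Thus FOLLOW(<D>) = {$, s, u}.
FOLLOW(<H>): in <S>::=s <H>, the suffix after <H> is empty, so FOLLOW(<H>) ⊇ FOLLOW(<S>) = {$, s, u}; in <D>::=<H> u <S> <D>, <H> is followed by u <S> <D> with FIRST {u}; in <F>::=<H> <D> <H> (occurrence 1), <H> is followed by <D> <H> with FIRST {λ, s, u}; in <F>::=<H> <D> <H> (occurrence 1), the suffix after <H> is nullable, so FOLLOW(<H>) ⊇ FOLLOW(<F>) = {$, s, u}; in <F>::=<H> <D> <H> (occurrence 2), the suffix after <H> is empty, so FOLLOW(<H>) ⊇ FOLLOW(<F>) = {$, s, u}. Thus FOLLOW(<H>) = {$, s, u}.
FOLLOW(<F>): in <H>::=s u <F> <F> (occurrence 1), <F> is followed by <F> with FIRST {λ, s, u}; in <H>::=s u <F> <F> (occurrence 1), the suffix after <F> is nullable, so FOLLOW(<F>) ⊇ FOLLOW(<H>) = {$, s, u}; in <H>::=s u <F> <F> (occurrence 2), the suffix after <F> is empty, so FOLLOW(<F>) ⊇ FOLLOW(<H>) = {$, s, u}. Thus FOLLOW(<F>) = {$, s, u}.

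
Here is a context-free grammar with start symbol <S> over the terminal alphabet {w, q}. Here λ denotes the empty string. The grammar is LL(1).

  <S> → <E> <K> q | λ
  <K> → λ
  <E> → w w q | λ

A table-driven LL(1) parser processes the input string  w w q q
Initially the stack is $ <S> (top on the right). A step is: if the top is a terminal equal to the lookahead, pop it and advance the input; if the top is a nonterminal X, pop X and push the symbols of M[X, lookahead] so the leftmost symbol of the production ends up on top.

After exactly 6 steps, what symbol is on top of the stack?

q

     Stack          Input      Action
  1  $ <S>          w w q q $  expand <S> → <E> <K> q
  2  $ q <K> <E>    w w q q $  expand <E> → w w q
  3  $ q <K> q w w  w w q q $  match w
  4  $ q <K> q w    w q q $    match w
  5  $ q <K> q      q q $      match q
  6  $ q <K>        q $        expand <K> → λ
Stack after step 6: $ q (top = q).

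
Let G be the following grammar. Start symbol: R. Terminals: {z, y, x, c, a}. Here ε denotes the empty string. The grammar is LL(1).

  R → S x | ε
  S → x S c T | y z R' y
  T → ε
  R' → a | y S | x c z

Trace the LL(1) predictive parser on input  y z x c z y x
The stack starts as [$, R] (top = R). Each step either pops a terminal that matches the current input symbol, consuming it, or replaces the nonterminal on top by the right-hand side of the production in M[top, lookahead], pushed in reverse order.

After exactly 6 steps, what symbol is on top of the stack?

c

step 1: stack=$ R  input=y z x c z y x $  — expand R → S x
step 2: stack=$ x S  input=y z x c z y x $  — expand S → y z R' y
step 3: stack=$ x y R' z y  input=y z x c z y x $  — match y
step 4: stack=$ x y R' z  input=z x c z y x $  — match z
step 5: stack=$ x y R'  input=x c z y x $  — expand R' → x c z
step 6: stack=$ x y z c x  input=x c z y x $  — match x
Stack after step 6: $ x y z c (top = c).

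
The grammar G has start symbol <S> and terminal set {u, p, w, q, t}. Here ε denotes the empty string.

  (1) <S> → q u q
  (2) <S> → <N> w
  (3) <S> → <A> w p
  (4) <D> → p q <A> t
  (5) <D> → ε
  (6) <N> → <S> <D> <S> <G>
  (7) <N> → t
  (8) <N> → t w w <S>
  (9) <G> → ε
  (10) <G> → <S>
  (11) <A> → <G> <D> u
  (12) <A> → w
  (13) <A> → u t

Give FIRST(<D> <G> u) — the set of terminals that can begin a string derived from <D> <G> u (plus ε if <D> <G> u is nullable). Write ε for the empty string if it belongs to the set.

FIRST(<D>) = {ε, p}
FIRST(<S>) = {p, q, t, u, w}  (via <N> w, <A> w p)
FIRST(<N>) = {p, q, t, u, w}  (via <S> <D> <S> <G>)
FIRST(<G>) = {ε, p, q, t, u, w}  (via <S>)
FIRST(<A>) = {p, q, t, u, w}  (via <G> <D> u)
FIRST(<D> <G> u): take FIRST of each symbol in turn, carrying on past any symbol whose FIRST contains ε; result {p, q, t, u, w}.

{p, q, t, u, w}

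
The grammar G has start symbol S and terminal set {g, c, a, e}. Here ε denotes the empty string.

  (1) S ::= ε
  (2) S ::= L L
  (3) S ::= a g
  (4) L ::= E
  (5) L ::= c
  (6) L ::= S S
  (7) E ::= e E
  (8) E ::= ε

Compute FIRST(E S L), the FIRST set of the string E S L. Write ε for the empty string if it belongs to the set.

FIRST(E) = {ε, e}
FIRST(S) = {ε, a, c, e}  (via L L)
FIRST(L) = {ε, a, c, e}  (via E, S S)
FIRST(E S L): take FIRST of each symbol in turn, carrying on past any symbol whose FIRST contains ε; result {ε, a, c, e}.

{ε, a, c, e}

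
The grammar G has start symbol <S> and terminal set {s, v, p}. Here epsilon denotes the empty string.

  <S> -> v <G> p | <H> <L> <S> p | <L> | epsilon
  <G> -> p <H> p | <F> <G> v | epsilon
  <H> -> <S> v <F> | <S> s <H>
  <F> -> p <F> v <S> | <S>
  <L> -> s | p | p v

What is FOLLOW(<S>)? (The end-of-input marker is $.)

{$, p, s, v}

FIRST(<L>): from <L>->s we get {s}; from <L>->p we get {p}; from <L>->p v we get {p}. So FIRST(<L>) = {p, s}.
FIRST(<S>): from <S>->v <G> p we get {v}; from <S>-><H> <L> <S> p we get {p, s, v}; from <S>-><L> we get {p, s}; from <S>->epsilon we get {epsilon}. So FIRST(<S>) = {epsilon, p, s, v}.
FIRST(<H>): from <H>-><S> v <F> we get {p, s, v}; from <H>-><S> s <H> we get {p, s, v}. So FIRST(<H>) = {p, s, v}.
FIRST(<F>): from <F>->p <F> v <S> we get {p}; from <F>-><S> we get {epsilon, p, s, v}. So FIRST(<F>) = {epsilon, p, s, v}.
FIRST(<G>): from <G>->p <H> p we get {p}; from <G>-><F> <G> v we get {p, s, v}; from <G>->epsilon we get {epsilon}. So FIRST(<G>) = {epsilon, p, s, v}.
FOLLOW(<S>) includes $ since <S> is the start symbol.
FOLLOW(<G>): in <S>->v <G> p, <G> is followed by p with FIRST {p}; in <G>-><F> <G> v, <G> is followed by v with FIRST {v}. Thus FOLLOW(<G>) = {p, v}.
FOLLOW(<H>): in <S>-><H> <L> <S> p, <H> is followed by <L> <S> p with FIRST {p, s}; in <G>->p <H> p, <H> is followed by p with FIRST {p}; in <H>-><S> s <H>, the suffix after <H> is empty (adds nothing new). Thus FOLLOW(<H>) = {p, s}.
FOLLOW(<F>): in <G>-><F> <G> v, <F> is followed by <G> v with FIRST {p, s, v}; in <H>-><S> v <F>, the suffix after <F> is empty, so FOLLOW(<F>) ⊇ FOLLOW(<H>) = {p, s}; in <F>->p <F> v <S>, <F> is followed by v <S> with FIRST {v}. Thus FOLLOW(<F>) = {p, s, v}.
FOLLOW(<S>): in <S>-><H> <L> <S> p, <S> is followed by p with FIRST {p}; in <H>-><S> v <F>, <S> is followed by v <F> with FIRST {v}; in <H>-><S> s <H>, <S> is followed by s <H> with FIRST {s}; in <F>->p <F> v <S>, the suffix after <S> is empty, so FOLLOW(<S>) ⊇ FOLLOW(<F>) = {p, s, v}; in <F>-><S>, the suffix after <S> is empty, so FOLLOW(<S>) ⊇ FOLLOW(<F>) = {p, s, v}. Thus FOLLOW(<S>) = {$, p, s, v}.
FOLLOW(<L>): in <S>-><H> <L> <S> p, <L> is followed by <S> p with FIRST {p, s, v}; in <S>-><L>, the suffix after <L> is empty, so FOLLOW(<L>) ⊇ FOLLOW(<S>) = {$, p, s, v}. Thus FOLLOW(<L>) = {$, p, s, v}.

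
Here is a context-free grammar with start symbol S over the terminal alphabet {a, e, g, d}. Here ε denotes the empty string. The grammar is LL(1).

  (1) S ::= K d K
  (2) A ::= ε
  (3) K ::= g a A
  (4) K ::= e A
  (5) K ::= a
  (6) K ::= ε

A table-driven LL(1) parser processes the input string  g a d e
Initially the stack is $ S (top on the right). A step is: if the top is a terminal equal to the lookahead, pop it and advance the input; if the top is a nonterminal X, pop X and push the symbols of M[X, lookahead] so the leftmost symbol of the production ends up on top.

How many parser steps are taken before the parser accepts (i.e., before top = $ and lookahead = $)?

9

step 1: stack=$ S  input=g a d e $  — expand S ::= K d K
step 2: stack=$ K d K  input=g a d e $  — expand K ::= g a A
step 3: stack=$ K d A a g  input=g a d e $  — match g
step 4: stack=$ K d A a  input=a d e $  — match a
step 5: stack=$ K d A  input=d e $  — expand A ::= ε
step 6: stack=$ K d  input=d e $  — match d
step 7: stack=$ K  input=e $  — expand K ::= e A
step 8: stack=$ A e  input=e $  — match e
step 9: stack=$ A  input=$  — expand A ::= ε
Accept reached after 9 steps.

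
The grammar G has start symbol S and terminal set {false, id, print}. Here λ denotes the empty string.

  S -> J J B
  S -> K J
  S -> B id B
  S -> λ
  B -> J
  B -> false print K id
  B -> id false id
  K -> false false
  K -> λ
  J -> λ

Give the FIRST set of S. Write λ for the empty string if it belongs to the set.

{λ, false, id}

FIRST(K) = {λ, false}
FIRST(J) = {λ}
FIRST(B) = {λ, false, id}  (via J)
FIRST(S) = {λ, false, id}  (via J J B, K J, B id B)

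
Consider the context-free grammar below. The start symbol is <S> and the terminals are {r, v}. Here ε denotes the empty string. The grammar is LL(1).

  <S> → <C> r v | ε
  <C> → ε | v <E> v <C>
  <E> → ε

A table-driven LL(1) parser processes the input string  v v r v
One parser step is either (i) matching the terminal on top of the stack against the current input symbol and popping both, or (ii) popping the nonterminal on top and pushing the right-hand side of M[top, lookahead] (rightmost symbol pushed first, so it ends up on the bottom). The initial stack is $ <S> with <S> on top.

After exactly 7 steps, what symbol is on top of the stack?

     Stack              Input      Action
  1  $ <S>              v v r v $  expand <S> → <C> r v
  2  $ v r <C>          v v r v $  expand <C> → v <E> v <C>
  3  $ v r <C> v <E> v  v v r v $  match v
  4  $ v r <C> v <E>    v r v $    expand <E> → ε
  5  $ v r <C> v        v r v $    match v
  6  $ v r <C>          r v $      expand <C> → ε
  7  $ v r              r v $      match r
Stack after step 7: $ v (top = v).

v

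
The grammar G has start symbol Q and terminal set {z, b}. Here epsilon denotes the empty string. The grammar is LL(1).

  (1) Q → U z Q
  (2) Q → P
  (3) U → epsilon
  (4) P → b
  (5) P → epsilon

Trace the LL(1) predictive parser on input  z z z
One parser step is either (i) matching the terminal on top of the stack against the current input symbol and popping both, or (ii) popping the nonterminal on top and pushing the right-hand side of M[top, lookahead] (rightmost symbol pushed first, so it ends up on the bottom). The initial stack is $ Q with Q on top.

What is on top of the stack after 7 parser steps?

U

     Stack    Input    Action
  1  $ Q      z z z $  expand Q → U z Q
  2  $ Q z U  z z z $  expand U → epsilon
  3  $ Q z    z z z $  match z
  4  $ Q      z z $    expand Q → U z Q
  5  $ Q z U  z z $    expand U → epsilon
  6  $ Q z    z z $    match z
  7  $ Q      z $      expand Q → U z Q
Stack after step 7: $ Q z U (top = U).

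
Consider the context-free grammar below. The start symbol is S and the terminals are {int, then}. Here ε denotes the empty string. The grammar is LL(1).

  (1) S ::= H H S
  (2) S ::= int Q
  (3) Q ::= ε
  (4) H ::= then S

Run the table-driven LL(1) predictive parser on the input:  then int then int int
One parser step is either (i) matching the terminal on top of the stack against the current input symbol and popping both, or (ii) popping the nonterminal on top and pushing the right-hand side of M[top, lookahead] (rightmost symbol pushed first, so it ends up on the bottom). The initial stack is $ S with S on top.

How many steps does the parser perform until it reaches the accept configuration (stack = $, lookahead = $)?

14

step 1: stack=$ S  input=then int then int int $  — expand S ::= H H S
step 2: stack=$ S H H  input=then int then int int $  — expand H ::= then S
step 3: stack=$ S H S then  input=then int then int int $  — match then
step 4: stack=$ S H S  input=int then int int $  — expand S ::= int Q
step 5: stack=$ S H Q int  input=int then int int $  — match int
step 6: stack=$ S H Q  input=then int int $  — expand Q ::= ε
step 7: stack=$ S H  input=then int int $  — expand H ::= then S
step 8: stack=$ S S then  input=then int int $  — match then
step 9: stack=$ S S  input=int int $  — expand S ::= int Q
step 10: stack=$ S Q int  input=int int $  — match int
step 11: stack=$ S Q  input=int $  — expand Q ::= ε
step 12: stack=$ S  input=int $  — expand S ::= int Q
step 13: stack=$ Q int  input=int $  — match int
step 14: stack=$ Q  input=$  — expand Q ::= ε
Accept reached after 14 steps.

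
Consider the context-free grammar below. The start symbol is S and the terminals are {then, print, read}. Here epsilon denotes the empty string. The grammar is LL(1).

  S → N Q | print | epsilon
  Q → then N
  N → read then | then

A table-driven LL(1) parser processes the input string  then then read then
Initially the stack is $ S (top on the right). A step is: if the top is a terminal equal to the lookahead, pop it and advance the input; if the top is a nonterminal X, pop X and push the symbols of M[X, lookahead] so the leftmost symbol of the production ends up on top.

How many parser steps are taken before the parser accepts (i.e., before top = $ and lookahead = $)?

8

     Stack        Input                  Action
  1  $ S          then then read then $  expand S → N Q
  2  $ Q N        then then read then $  expand N → then
  3  $ Q then     then then read then $  match then
  4  $ Q          then read then $       expand Q → then N
  5  $ N then     then read then $       match then
  6  $ N          read then $            expand N → read then
  7  $ then read  read then $            match read
  8  $ then       then $                 match then
Accept reached after 8 steps.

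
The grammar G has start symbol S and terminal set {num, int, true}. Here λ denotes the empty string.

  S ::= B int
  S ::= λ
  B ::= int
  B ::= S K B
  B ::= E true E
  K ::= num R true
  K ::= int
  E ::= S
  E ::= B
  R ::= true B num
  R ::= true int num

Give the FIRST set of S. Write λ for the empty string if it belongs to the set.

{λ, int, num, true}

FIRST(K) = {int, num}
FIRST(R) = {true}
FIRST(S) = {λ, int, num, true}  (via B int)
FIRST(B) = {int, num, true}  (via S K B, E true E)
FIRST(E) = {λ, int, num, true}  (via S, B)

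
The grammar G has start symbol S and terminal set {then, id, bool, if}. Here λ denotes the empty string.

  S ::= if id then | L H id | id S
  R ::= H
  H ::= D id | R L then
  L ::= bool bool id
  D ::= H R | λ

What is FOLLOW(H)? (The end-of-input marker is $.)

FIRST(L): from L::=bool bool id we get {bool}. So FIRST(L) = {bool}.
FIRST(S): from S::=if id then we get {if}; from S::=L H id we get {bool}; from S::=id S we get {id}. So FIRST(S) = {bool, id, if}.
FIRST(R): from R::=H we get {id}. So FIRST(R) = {id}.
FIRST(H): from H::=D id we get {id}; from H::=R L then we get {id}. So FIRST(H) = {id}.
FIRST(D): from D::=H R we get {id}; from D::=λ we get {λ}. So FIRST(D) = {λ, id}.
FOLLOW(S) includes $ since S is the start symbol.
FOLLOW(S): in S::=id S, the suffix after S is empty (adds nothing new). Thus FOLLOW(S) = {$}.
FOLLOW(L): in S::=L H id, L is followed by H id with FIRST {id}; in H::=R L then, L is followed by then with FIRST {then}. Thus FOLLOW(L) = {id, then}.
FOLLOW(D): in H::=D id, D is followed by id with FIRST {id}. Thus FOLLOW(D) = {id}.
FOLLOW(R): in H::=R L then, R is followed by L then with FIRST {bool}; in D::=H R, the suffix after R is empty, so FOLLOW(R) ⊇ FOLLOW(D) = {id}. Thus FOLLOW(R) = {bool, id}.
FOLLOW(H): in S::=L H id, H is followed by id with FIRST {id}; in R::=H, the suffix after H is empty, so FOLLOW(H) ⊇ FOLLOW(R) = {bool, id}; in D::=H R, H is followed by R with FIRST {id}. Thus FOLLOW(H) = {bool, id}.

{bool, id}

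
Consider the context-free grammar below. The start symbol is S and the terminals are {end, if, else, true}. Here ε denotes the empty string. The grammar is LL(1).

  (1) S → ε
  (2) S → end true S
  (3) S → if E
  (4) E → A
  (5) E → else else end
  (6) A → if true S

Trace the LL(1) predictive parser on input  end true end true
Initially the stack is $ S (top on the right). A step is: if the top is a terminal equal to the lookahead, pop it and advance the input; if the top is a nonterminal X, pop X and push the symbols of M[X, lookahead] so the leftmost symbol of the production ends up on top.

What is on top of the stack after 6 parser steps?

S

step 1: stack=$ S  input=end true end true $  — expand S → end true S
step 2: stack=$ S true end  input=end true end true $  — match end
step 3: stack=$ S true  input=true end true $  — match true
step 4: stack=$ S  input=end true $  — expand S → end true S
step 5: stack=$ S true end  input=end true $  — match end
step 6: stack=$ S true  input=true $  — match true
Stack after step 6: $ S (top = S).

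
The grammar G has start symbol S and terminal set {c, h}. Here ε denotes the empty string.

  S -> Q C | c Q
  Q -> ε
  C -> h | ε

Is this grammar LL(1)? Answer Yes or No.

Yes

FIRST(S) = {ε, c, h}
FIRST(Q) = {ε}
FIRST(C) = {ε, h}
FOLLOW(S) = {$}
FOLLOW(Q) = {$, h}
FOLLOW(C) = {$}
Each cell of M receives at most one production.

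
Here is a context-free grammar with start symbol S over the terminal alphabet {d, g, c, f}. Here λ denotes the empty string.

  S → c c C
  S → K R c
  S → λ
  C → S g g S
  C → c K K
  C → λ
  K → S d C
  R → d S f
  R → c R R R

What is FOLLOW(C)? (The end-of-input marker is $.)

{$, c, d, f, g}

FIRST(R) = {c, d}
FIRST(S) = {λ, c, d}  (via K R c)
FIRST(C) = {λ, c, d, g}  (via S g g S)
FIRST(K) = {c, d}  (via S d C)
FOLLOW(S) includes $ since S is the start symbol.
FOLLOW(R): in S→K R c, R is followed by c with FIRST {c}; in R→c R R R (occurrence 1), R is followed by R R with FIRST {c, d}; in R→c R R R (occurrence 2), R is followed by R with FIRST {c, d}; in R→c R R R (occurrence 3), the suffix after R is empty (adds nothing new). Thus FOLLOW(R) = {c, d}.
FOLLOW(S): in C→S g g S (occurrence 1), S is followed by g g S with FIRST {g}; in C→S g g S (occurrence 2), the suffix after S is empty, so FOLLOW(S) ⊇ FOLLOW(C) = {$, c, d, f, g}; in K→S d C, S is followed by d C with FIRST {d}; in R→d S f, S is followed by f with FIRST {f}. Thus FOLLOW(S) = {$, c, d, f, g}.
FOLLOW(C): in S→c c C, the suffix after C is empty, so FOLLOW(C) ⊇ FOLLOW(S) = {$, c, d, f, g}; in K→S d C, the suffix after C is empty, so FOLLOW(C) ⊇ FOLLOW(K) = {$, c, d, f, g}. Thus FOLLOW(C) = {$, c, d, f, g}.
FOLLOW(K): in S→K R c, K is followed by R c with FIRST {c, d}; in C→c K K (occurrence 1), K is followed by K with FIRST {c, d}; in C→c K K (occurrence 2), the suffix after K is empty, so FOLLOW(K) ⊇ FOLLOW(C) = {$, c, d, f, g}. Thus FOLLOW(K) = {$, c, d, f, g}.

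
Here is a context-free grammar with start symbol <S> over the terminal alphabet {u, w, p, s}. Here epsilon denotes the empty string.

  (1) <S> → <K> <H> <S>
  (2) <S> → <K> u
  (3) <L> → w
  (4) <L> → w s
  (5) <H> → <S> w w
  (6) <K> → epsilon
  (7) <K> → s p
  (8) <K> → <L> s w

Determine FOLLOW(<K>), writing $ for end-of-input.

FIRST(<L>): from <L>→w we get {w}; from <L>→w s we get {w}. So FIRST(<L>) = {w}.
FIRST(<K>): from <K>→epsilon we get {epsilon}; from <K>→s p we get {s}; from <K>→<L> s w we get {w}. So FIRST(<K>) = {epsilon, s, w}.
FIRST(<S>): from <S>→<K> <H> <S> we get {s, u, w}; from <S>→<K> u we get {s, u, w}. So FIRST(<S>) = {s, u, w}.
FIRST(<H>): from <H>→<S> w w we get {s, u, w}. So FIRST(<H>) = {s, u, w}.
FOLLOW(<S>) includes $ since <S> is the start symbol.
FOLLOW(<S>): in <S>→<K> <H> <S>, the suffix after <S> is empty (adds nothing new); in <H>→<S> w w, <S> is followed by w w with FIRST {w}. Thus FOLLOW(<S>) = {$, w}.
FOLLOW(<L>): in <K>→<L> s w, <L> is followed by s w with FIRST {s}. Thus FOLLOW(<L>) = {s}.
FOLLOW(<H>): in <S>→<K> <H> <S>, <H> is followed by <S> with FIRST {s, u, w}. Thus FOLLOW(<H>) = {s, u, w}.
FOLLOW(<K>): in <S>→<K> <H> <S>, <K> is followed by <H> <S> with FIRST {s, u, w}; in <S>→<K> u, <K> is followed by u with FIRST {u}. Thus FOLLOW(<K>) = {s, u, w}.

{s, u, w}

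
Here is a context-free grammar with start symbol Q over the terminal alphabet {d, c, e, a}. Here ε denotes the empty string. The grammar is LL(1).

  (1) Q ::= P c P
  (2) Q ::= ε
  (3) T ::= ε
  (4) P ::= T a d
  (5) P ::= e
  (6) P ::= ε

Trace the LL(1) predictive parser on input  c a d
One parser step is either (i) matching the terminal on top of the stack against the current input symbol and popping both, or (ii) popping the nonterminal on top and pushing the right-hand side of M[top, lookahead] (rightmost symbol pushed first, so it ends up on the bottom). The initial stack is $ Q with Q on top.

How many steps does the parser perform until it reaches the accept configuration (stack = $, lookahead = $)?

7

step 1: stack=$ Q  input=c a d $  — expand Q ::= P c P
step 2: stack=$ P c P  input=c a d $  — expand P ::= ε
step 3: stack=$ P c  input=c a d $  — match c
step 4: stack=$ P  input=a d $  — expand P ::= T a d
step 5: stack=$ d a T  input=a d $  — expand T ::= ε
step 6: stack=$ d a  input=a d $  — match a
step 7: stack=$ d  input=d $  — match d
Accept reached after 7 steps.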